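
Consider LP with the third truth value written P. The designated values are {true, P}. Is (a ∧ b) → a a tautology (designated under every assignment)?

Yes

Every assignment of a, b over {true, P, false} gives a value in {true, P}.
In particular, with a=P, b=P: (a ∧ b) → a = P.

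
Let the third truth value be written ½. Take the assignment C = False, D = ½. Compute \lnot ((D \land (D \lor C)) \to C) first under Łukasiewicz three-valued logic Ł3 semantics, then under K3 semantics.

½; ½

In Łukasiewicz three-valued logic Ł3: D \lor C = ½ \lor False = ½
D \land (D \lor C) = ½ \land ½ = ½
(D \land (D \lor C)) \to C = ½ \to False = ½  [min(1, 1−½+0)]
\lnot ((D \land (D \lor C)) \to C) = \lnot ½ = ½
In K3: D \lor C = ½ \lor False = ½
D \land (D \lor C) = ½ \land ½ = ½
(D \land (D \lor C)) \to C = ½ \to False = ½  [\lnot ½ \lor False]
\lnot ((D \land (D \lor C)) \to C) = \lnot ½ = ½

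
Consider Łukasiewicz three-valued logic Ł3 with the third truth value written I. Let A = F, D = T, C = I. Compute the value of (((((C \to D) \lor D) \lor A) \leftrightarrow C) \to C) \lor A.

C \to D = I \to T = T  [min(1, 1−½+1)]
(C \to D) \lor D = T \lor T = T
((C \to D) \lor D) \lor A = T \lor F = T
(((C \to D) \lor D) \lor A) \leftrightarrow C = T \leftrightarrow I = I
((((C \to D) \lor D) \lor A) \leftrightarrow C) \to C = I \to I = T
(((((C \to D) \lor D) \lor A) \leftrightarrow C) \to C) \lor A = T \lor F = T

T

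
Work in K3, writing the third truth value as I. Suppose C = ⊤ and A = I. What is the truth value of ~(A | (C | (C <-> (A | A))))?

⊥

A | A = I | I = I
C <-> (A | A) = ⊤ <-> I = I
C | (C <-> (A | A)) = ⊤ | I = ⊤
A | (C | (C <-> (A | A))) = I | ⊤ = ⊤
~(A | (C | (C <-> (A | A)))) = ~⊤ = ⊥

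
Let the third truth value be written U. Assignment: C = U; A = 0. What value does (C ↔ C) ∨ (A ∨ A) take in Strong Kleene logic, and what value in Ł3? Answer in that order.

U; 1

In Strong Kleene logic: C ↔ C = U ↔ U = U
A ∨ A = 0 ∨ 0 = 0
(C ↔ C) ∨ (A ∨ A) = U ∨ 0 = U
In Ł3: C ↔ C = U ↔ U = 1
A ∨ A = 0 ∨ 0 = 0
(C ↔ C) ∨ (A ∨ A) = 1 ∨ 0 = 1
They differ because Strong Kleene logic and Ł3 treat U differently under implication.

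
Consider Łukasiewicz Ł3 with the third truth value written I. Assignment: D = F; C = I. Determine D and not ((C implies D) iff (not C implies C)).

C implies D = I implies F = I
not C = not I = I
not C implies C = I implies I = T
(C implies D) iff (not C implies C) = I iff T = I
not ((C implies D) iff (not C implies C)) = not I = I
D and not ((C implies D) iff (not C implies C)) = F and I = F

F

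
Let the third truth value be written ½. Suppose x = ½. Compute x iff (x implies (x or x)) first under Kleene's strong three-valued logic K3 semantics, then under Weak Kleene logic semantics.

½; ½

In Kleene's strong three-valued logic K3: x or x = ½ or ½ = ½
x implies (x or x) = ½ implies ½ = ½  [not ½ or ½]
x iff (x implies (x or x)) = ½ iff ½ = ½
In Weak Kleene logic: x or x = ½ or ½ = ½
x implies (x or x) = ½ implies ½ = ½  [any arg is the third value ⇒ result is the third value]
x iff (x implies (x or x)) = ½ iff ½ = ½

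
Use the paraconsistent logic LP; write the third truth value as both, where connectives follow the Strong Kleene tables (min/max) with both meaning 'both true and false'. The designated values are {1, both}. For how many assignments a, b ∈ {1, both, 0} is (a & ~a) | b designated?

7

Of the 9 assignments, 7 give a value in {1, both}.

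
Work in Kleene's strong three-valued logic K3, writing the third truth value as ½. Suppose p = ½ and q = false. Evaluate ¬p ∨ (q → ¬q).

true

¬p = ¬½ = ½
¬q = ¬false = true
q → ¬q = false → true = true
¬p ∨ (q → ¬q) = ½ ∨ true = true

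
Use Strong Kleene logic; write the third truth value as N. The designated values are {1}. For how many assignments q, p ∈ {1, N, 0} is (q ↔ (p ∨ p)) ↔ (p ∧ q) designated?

3

Designated under: (q=1, p=1); (q=1, p=0); (q=0, p=1).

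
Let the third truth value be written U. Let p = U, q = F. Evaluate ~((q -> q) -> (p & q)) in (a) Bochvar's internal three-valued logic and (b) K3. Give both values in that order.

U; T

In Bochvar's internal three-valued logic: q -> q = F -> F = T
p & q = U & F = U
(q -> q) -> (p & q) = T -> U = U  [any arg is the third value ⇒ result is the third value]
~((q -> q) -> (p & q)) = ~U = U
In K3: q -> q = F -> F = T
p & q = U & F = F
(q -> q) -> (p & q) = T -> F = F
~((q -> q) -> (p & q)) = ~F = T
They differ because Bochvar's internal three-valued logic and K3 treat U differently under the binary connectives.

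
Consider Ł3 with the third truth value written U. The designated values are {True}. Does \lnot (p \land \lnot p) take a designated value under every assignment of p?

Countermodel: p=U gives U, which is not designated.

No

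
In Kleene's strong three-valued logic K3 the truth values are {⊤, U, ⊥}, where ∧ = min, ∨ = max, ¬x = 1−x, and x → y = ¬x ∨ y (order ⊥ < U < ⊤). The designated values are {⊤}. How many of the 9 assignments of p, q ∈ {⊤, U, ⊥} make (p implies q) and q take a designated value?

3

Designated under: (p=⊤, q=⊤); (p=U, q=⊤); (p=⊥, q=⊤).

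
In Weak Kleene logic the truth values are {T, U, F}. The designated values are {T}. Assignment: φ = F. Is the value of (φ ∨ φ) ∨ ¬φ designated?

Yes

φ ∨ φ = F ∨ F = F
¬φ = ¬F = T
(φ ∨ φ) ∨ ¬φ = F ∨ T = T
T ∈ {T}.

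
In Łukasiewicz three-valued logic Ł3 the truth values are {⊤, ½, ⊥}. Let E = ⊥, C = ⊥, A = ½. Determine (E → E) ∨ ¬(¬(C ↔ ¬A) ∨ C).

⊤

E → E = ⊥ → ⊥ = ⊤
¬A = ¬½ = ½
C ↔ ¬A = ⊥ ↔ ½ = ½  [1 − |0−½|]
¬(C ↔ ¬A) = ¬½ = ½
¬(C ↔ ¬A) ∨ C = ½ ∨ ⊥ = ½
¬(¬(C ↔ ¬A) ∨ C) = ¬½ = ½
(E → E) ∨ ¬(¬(C ↔ ¬A) ∨ C) = ⊤ ∨ ½ = ⊤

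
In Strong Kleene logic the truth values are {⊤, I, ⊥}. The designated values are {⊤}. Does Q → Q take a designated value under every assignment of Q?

No

Countermodel: Q=I gives I, which is not designated.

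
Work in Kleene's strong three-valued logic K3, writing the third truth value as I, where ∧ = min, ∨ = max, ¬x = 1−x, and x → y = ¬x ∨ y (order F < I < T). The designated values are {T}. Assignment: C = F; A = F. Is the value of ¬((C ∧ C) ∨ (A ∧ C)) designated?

C ∧ C = F ∧ F = F
A ∧ C = F ∧ F = F
(C ∧ C) ∨ (A ∧ C) = F ∨ F = F
¬((C ∧ C) ∨ (A ∧ C)) = ¬F = T
T ∈ {T}.

Yes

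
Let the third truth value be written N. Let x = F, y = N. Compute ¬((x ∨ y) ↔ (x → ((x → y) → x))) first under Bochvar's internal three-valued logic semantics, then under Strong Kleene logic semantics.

In Bochvar's internal three-valued logic: x ∨ y = F ∨ N = N
x → y = F → N = N  [any arg is the third value ⇒ result is the third value]
(x → y) → x = N → F = N
x → ((x → y) → x) = F → N = N
(x ∨ y) ↔ (x → ((x → y) → x)) = N ↔ N = N
¬((x ∨ y) ↔ (x → ((x → y) → x))) = ¬N = N
In Strong Kleene logic: x ∨ y = F ∨ N = N
x → y = F → N = T  [¬F ∨ N]
(x → y) → x = T → F = F
x → ((x → y) → x) = F → F = T
(x ∨ y) ↔ (x → ((x → y) → x)) = N ↔ T = N
¬((x ∨ y) ↔ (x → ((x → y) → x))) = ¬N = N

N; N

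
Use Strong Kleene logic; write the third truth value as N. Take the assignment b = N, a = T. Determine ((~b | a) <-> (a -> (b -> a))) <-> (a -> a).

~b = ~N = N
~b | a = N | T = T
b -> a = N -> T = T
a -> (b -> a) = T -> T = T
(~b | a) <-> (a -> (b -> a)) = T <-> T = T
a -> a = T -> T = T
((~b | a) <-> (a -> (b -> a))) <-> (a -> a) = T <-> T = T

T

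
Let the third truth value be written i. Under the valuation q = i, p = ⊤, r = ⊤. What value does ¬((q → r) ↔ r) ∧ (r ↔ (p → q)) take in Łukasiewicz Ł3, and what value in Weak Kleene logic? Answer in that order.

⊥; i

In Łukasiewicz Ł3: q → r = i → ⊤ = ⊤  [min(1, 1−½+1)]
(q → r) ↔ r = ⊤ ↔ ⊤ = ⊤
¬((q → r) ↔ r) = ¬⊤ = ⊥
p → q = ⊤ → i = i
r ↔ (p → q) = ⊤ ↔ i = i
¬((q → r) ↔ r) ∧ (r ↔ (p → q)) = ⊥ ∧ i = ⊥
In Weak Kleene logic: q → r = i → ⊤ = i  [any arg is the third value ⇒ result is the third value]
(q → r) ↔ r = i ↔ ⊤ = i
¬((q → r) ↔ r) = ¬i = i
p → q = ⊤ → i = i
r ↔ (p → q) = ⊤ ↔ i = i
¬((q → r) ↔ r) ∧ (r ↔ (p → q)) = i ∧ i = i
They differ because Łukasiewicz Ł3 and Weak Kleene logic treat i differently under the binary connectives.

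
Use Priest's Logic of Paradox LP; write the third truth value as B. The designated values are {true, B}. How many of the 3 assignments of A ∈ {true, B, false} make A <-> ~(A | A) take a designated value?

A=true: false ·
A=B: B ✓
A=false: false ·

1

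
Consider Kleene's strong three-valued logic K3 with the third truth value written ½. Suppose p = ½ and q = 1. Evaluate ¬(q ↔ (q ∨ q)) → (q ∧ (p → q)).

q ∨ q = 1 ∨ 1 = 1
q ↔ (q ∨ q) = 1 ↔ 1 = 1
¬(q ↔ (q ∨ q)) = ¬1 = 0
p → q = ½ → 1 = 1
q ∧ (p → q) = 1 ∧ 1 = 1
¬(q ↔ (q ∨ q)) → (q ∧ (p → q)) = 0 → 1 = 1

1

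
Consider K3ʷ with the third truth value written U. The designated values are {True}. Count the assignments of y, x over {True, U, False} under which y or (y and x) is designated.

2

Designated under: (y=True, x=True); (y=True, x=False).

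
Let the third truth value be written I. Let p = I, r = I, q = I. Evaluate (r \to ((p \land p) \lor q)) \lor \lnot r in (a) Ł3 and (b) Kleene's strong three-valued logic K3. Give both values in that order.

T; I

In Ł3: p \land p = I \land I = I
(p \land p) \lor q = I \lor I = I
r \to ((p \land p) \lor q) = I \to I = T
\lnot r = \lnot I = I
(r \to ((p \land p) \lor q)) \lor \lnot r = T \lor I = T
In Kleene's strong three-valued logic K3: p \land p = I \land I = I
(p \land p) \lor q = I \lor I = I
r \to ((p \land p) \lor q) = I \to I = I  [\lnot I \lor I]
\lnot r = \lnot I = I
(r \to ((p \land p) \lor q)) \lor \lnot r = I \lor I = I
They differ because Ł3 and Kleene's strong three-valued logic K3 treat I differently under implication.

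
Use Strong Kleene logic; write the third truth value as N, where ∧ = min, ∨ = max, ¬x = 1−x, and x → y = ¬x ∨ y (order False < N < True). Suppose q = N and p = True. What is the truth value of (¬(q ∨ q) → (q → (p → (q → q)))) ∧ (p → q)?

N

q ∨ q = N ∨ N = N
¬(q ∨ q) = ¬N = N
q → q = N → N = N  [¬N ∨ N]
p → (q → q) = True → N = N
q → (p → (q → q)) = N → N = N
¬(q ∨ q) → (q → (p → (q → q))) = N → N = N
p → q = True → N = N
(¬(q ∨ q) → (q → (p → (q → q)))) ∧ (p → q) = N ∧ N = N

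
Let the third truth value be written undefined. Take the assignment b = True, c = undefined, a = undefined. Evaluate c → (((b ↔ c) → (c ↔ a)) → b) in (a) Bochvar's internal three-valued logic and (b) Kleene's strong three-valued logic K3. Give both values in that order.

In Bochvar's internal three-valued logic: b ↔ c = True ↔ undefined = undefined
c ↔ a = undefined ↔ undefined = undefined
(b ↔ c) → (c ↔ a) = undefined → undefined = undefined  [any arg is the third value ⇒ result is the third value]
((b ↔ c) → (c ↔ a)) → b = undefined → True = undefined
c → (((b ↔ c) → (c ↔ a)) → b) = undefined → undefined = undefined
In Kleene's strong three-valued logic K3: b ↔ c = True ↔ undefined = undefined
c ↔ a = undefined ↔ undefined = undefined
(b ↔ c) → (c ↔ a) = undefined → undefined = undefined  [¬undefined ∨ undefined]
((b ↔ c) → (c ↔ a)) → b = undefined → True = True
c → (((b ↔ c) → (c ↔ a)) → b) = undefined → True = True
They differ because Bochvar's internal three-valued logic and Kleene's strong three-valued logic K3 treat undefined differently under the binary connectives.

undefined; True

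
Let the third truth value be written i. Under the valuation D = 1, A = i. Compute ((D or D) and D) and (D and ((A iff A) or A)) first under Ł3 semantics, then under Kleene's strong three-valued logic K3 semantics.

In Ł3: D or D = 1 or 1 = 1
(D or D) and D = 1 and 1 = 1
A iff A = i iff i = 1  [1 − |½−½|]
(A iff A) or A = 1 or i = 1
D and ((A iff A) or A) = 1 and 1 = 1
((D or D) and D) and (D and ((A iff A) or A)) = 1 and 1 = 1
In Kleene's strong three-valued logic K3: D or D = 1 or 1 = 1
(D or D) and D = 1 and 1 = 1
A iff A = i iff i = i
(A iff A) or A = i or i = i
D and ((A iff A) or A) = 1 and i = i
((D or D) and D) and (D and ((A iff A) or A)) = 1 and i = i
They differ because Ł3 and Kleene's strong three-valued logic K3 treat i differently under implication.

1; i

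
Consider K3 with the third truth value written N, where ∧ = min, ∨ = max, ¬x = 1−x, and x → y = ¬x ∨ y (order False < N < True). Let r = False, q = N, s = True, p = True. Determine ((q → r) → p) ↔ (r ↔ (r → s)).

q → r = N → False = N  [¬N ∨ False]
(q → r) → p = N → True = True
r → s = False → True = True
r ↔ (r → s) = False ↔ True = False
((q → r) → p) ↔ (r ↔ (r → s)) = True ↔ False = False

False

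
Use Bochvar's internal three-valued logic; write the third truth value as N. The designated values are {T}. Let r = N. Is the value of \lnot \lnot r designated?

No

\lnot r = \lnot N = N
\lnot \lnot r = \lnot N = N
N ∉ {T}.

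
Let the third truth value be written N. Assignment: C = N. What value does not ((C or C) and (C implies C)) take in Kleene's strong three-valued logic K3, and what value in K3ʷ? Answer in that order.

N; N

In Kleene's strong three-valued logic K3: C or C = N or N = N
C implies C = N implies N = N  [not N or N]
(C or C) and (C implies C) = N and N = N
not ((C or C) and (C implies C)) = not N = N
In K3ʷ: C or C = N or N = N
C implies C = N implies N = N
(C or C) and (C implies C) = N and N = N
not ((C or C) and (C implies C)) = not N = N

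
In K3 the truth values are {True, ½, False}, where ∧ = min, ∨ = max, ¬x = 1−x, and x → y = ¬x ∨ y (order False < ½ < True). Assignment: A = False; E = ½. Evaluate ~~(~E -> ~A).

~E = ~½ = ½
~A = ~False = True
~E -> ~A = ½ -> True = True  [~½ | True]
~(~E -> ~A) = ~True = False
~~(~E -> ~A) = ~False = True

True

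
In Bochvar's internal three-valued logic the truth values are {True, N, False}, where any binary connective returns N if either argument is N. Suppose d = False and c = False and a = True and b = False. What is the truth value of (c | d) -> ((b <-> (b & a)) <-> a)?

True

c | d = False | False = False
b & a = False & True = False
b <-> (b & a) = False <-> False = True
(b <-> (b & a)) <-> a = True <-> True = True
(c | d) -> ((b <-> (b & a)) <-> a) = False -> True = True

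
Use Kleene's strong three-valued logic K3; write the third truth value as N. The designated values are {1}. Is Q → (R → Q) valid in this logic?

No

Countermodel: Q=N, R=1 gives N, which is not designated.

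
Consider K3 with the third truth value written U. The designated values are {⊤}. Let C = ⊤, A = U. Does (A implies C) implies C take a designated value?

Yes

A implies C = U implies ⊤ = ⊤  [not U or ⊤]
(A implies C) implies C = ⊤ implies ⊤ = ⊤
⊤ ∈ {⊤}.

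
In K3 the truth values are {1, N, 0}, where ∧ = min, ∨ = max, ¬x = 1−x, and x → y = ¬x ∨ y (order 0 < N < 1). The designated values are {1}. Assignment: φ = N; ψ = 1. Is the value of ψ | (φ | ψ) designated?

Yes

φ | ψ = N | 1 = 1
ψ | (φ | ψ) = 1 | 1 = 1
1 ∈ {1}.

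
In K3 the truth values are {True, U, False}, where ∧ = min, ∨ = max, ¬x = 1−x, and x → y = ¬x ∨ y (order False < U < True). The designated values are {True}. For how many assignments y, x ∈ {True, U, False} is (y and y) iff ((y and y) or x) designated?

Designated under: (y=True, x=True); (y=True, x=U); (y=True, x=False); (y=False, x=False).

4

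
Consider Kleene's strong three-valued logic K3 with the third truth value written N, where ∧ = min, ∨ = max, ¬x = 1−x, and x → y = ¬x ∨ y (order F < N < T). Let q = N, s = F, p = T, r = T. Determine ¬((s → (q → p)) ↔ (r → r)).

q → p = N → T = T  [¬N ∨ T]
s → (q → p) = F → T = T
r → r = T → T = T
(s → (q → p)) ↔ (r → r) = T ↔ T = T
¬((s → (q → p)) ↔ (r → r)) = ¬T = F

F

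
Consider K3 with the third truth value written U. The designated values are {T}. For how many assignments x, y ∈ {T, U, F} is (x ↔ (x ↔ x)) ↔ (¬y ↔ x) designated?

2

Designated under: (x=T, y=F); (x=F, y=F).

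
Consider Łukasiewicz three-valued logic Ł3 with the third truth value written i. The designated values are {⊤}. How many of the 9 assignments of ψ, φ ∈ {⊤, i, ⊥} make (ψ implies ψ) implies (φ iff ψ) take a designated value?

Designated under: (ψ=⊤, φ=⊤); (ψ=i, φ=i); (ψ=⊥, φ=⊥).

3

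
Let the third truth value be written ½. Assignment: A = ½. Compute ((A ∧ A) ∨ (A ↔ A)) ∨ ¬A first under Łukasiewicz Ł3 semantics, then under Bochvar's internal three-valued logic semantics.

In Łukasiewicz Ł3: A ∧ A = ½ ∧ ½ = ½
A ↔ A = ½ ↔ ½ = true  [1 − |½−½|]
(A ∧ A) ∨ (A ↔ A) = ½ ∨ true = true
¬A = ¬½ = ½
((A ∧ A) ∨ (A ↔ A)) ∨ ¬A = true ∨ ½ = true
In Bochvar's internal three-valued logic: A ∧ A = ½ ∧ ½ = ½
A ↔ A = ½ ↔ ½ = ½
(A ∧ A) ∨ (A ↔ A) = ½ ∨ ½ = ½
¬A = ¬½ = ½
((A ∧ A) ∨ (A ↔ A)) ∨ ¬A = ½ ∨ ½ = ½
They differ because Łukasiewicz Ł3 and Bochvar's internal three-valued logic treat ½ differently under the binary connectives.

true; ½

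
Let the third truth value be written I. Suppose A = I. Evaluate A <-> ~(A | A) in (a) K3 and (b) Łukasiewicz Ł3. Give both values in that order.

In K3: A | A = I | I = I
~(A | A) = ~I = I
A <-> ~(A | A) = I <-> I = I
In Łukasiewicz Ł3: A | A = I | I = I
~(A | A) = ~I = I
A <-> ~(A | A) = I <-> I = T  [1 − |½−½|]
They differ because K3 and Łukasiewicz Ł3 treat I differently under implication.

I; T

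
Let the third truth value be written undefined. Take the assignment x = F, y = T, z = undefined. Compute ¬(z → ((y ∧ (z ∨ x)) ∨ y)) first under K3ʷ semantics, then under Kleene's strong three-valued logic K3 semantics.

In K3ʷ: z ∨ x = undefined ∨ F = undefined
y ∧ (z ∨ x) = T ∧ undefined = undefined
(y ∧ (z ∨ x)) ∨ y = undefined ∨ T = undefined
z → ((y ∧ (z ∨ x)) ∨ y) = undefined → undefined = undefined  [any arg is the third value ⇒ result is the third value]
¬(z → ((y ∧ (z ∨ x)) ∨ y)) = ¬undefined = undefined
In Kleene's strong three-valued logic K3: z ∨ x = undefined ∨ F = undefined
y ∧ (z ∨ x) = T ∧ undefined = undefined
(y ∧ (z ∨ x)) ∨ y = undefined ∨ T = T
z → ((y ∧ (z ∨ x)) ∨ y) = undefined → T = T  [¬undefined ∨ T]
¬(z → ((y ∧ (z ∨ x)) ∨ y)) = ¬T = F
They differ because K3ʷ and Kleene's strong three-valued logic K3 treat undefined differently under the binary connectives.

undefined; F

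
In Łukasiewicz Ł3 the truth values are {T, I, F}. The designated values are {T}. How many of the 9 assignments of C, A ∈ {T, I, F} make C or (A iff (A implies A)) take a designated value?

Of the 9 assignments, 5 give a value in {T}.

5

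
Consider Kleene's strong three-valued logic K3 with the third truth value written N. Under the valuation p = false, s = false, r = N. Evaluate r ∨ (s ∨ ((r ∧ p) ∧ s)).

N

r ∧ p = N ∧ false = false
(r ∧ p) ∧ s = false ∧ false = false
s ∨ ((r ∧ p) ∧ s) = false ∨ false = false
r ∨ (s ∨ ((r ∧ p) ∧ s)) = N ∨ false = N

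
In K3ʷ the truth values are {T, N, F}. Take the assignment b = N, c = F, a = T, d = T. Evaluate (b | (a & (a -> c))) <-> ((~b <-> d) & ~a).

a -> c = T -> F = F
a & (a -> c) = T & F = F
b | (a & (a -> c)) = N | F = N
~b = ~N = N
~b <-> d = N <-> T = N
~a = ~T = F
(~b <-> d) & ~a = N & F = N
(b | (a & (a -> c))) <-> ((~b <-> d) & ~a) = N <-> N = N

N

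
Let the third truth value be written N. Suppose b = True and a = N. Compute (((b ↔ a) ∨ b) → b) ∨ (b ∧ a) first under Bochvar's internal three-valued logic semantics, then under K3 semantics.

In Bochvar's internal three-valued logic: b ↔ a = True ↔ N = N
(b ↔ a) ∨ b = N ∨ True = N
((b ↔ a) ∨ b) → b = N → True = N  [any arg is the third value ⇒ result is the third value]
b ∧ a = True ∧ N = N
(((b ↔ a) ∨ b) → b) ∨ (b ∧ a) = N ∨ N = N
In K3: b ↔ a = True ↔ N = N
(b ↔ a) ∨ b = N ∨ True = True
((b ↔ a) ∨ b) → b = True → True = True
b ∧ a = True ∧ N = N
(((b ↔ a) ∨ b) → b) ∨ (b ∧ a) = True ∨ N = True
They differ because Bochvar's internal three-valued logic and K3 treat N differently under the binary connectives.

N; True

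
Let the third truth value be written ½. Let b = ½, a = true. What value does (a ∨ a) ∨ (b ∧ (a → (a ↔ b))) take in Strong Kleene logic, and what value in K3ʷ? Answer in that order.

true; ½

In Strong Kleene logic: a ∨ a = true ∨ true = true
a ↔ b = true ↔ ½ = ½
a → (a ↔ b) = true → ½ = ½  [¬true ∨ ½]
b ∧ (a → (a ↔ b)) = ½ ∧ ½ = ½
(a ∨ a) ∨ (b ∧ (a → (a ↔ b))) = true ∨ ½ = true
In K3ʷ: a ∨ a = true ∨ true = true
a ↔ b = true ↔ ½ = ½
a → (a ↔ b) = true → ½ = ½  [any arg is the third value ⇒ result is the third value]
b ∧ (a → (a ↔ b)) = ½ ∧ ½ = ½
(a ∨ a) ∨ (b ∧ (a → (a ↔ b))) = true ∨ ½ = ½
They differ because Strong Kleene logic and K3ʷ treat ½ differently under the binary connectives.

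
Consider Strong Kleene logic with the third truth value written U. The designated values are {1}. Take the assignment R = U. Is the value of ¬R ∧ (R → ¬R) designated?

No

¬R = ¬U = U
¬R = ¬U = U
R → ¬R = U → U = U
¬R ∧ (R → ¬R) = U ∧ U = U
U ∉ {1}.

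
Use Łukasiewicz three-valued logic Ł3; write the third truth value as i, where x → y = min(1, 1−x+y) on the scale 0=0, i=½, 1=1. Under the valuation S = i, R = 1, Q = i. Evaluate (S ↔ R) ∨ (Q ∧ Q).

i

S ↔ R = i ↔ 1 = i  [1 − |½−1|]
Q ∧ Q = i ∧ i = i
(S ↔ R) ∨ (Q ∧ Q) = i ∨ i = i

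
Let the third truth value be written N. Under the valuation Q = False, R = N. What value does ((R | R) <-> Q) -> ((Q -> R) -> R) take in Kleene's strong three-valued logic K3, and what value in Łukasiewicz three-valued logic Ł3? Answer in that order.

N; True

In Kleene's strong three-valued logic K3: R | R = N | N = N
(R | R) <-> Q = N <-> False = N
Q -> R = False -> N = True  [~False | N]
(Q -> R) -> R = True -> N = N
((R | R) <-> Q) -> ((Q -> R) -> R) = N -> N = N
In Łukasiewicz three-valued logic Ł3: R | R = N | N = N
(R | R) <-> Q = N <-> False = N  [1 − |½−0|]
Q -> R = False -> N = True
(Q -> R) -> R = True -> N = N
((R | R) <-> Q) -> ((Q -> R) -> R) = N -> N = True
They differ because Kleene's strong three-valued logic K3 and Łukasiewicz three-valued logic Ł3 treat N differently under implication.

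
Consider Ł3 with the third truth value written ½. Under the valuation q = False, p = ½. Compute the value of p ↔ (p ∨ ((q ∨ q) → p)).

q ∨ q = False ∨ False = False
(q ∨ q) → p = False → ½ = True  [min(1, 1−0+½)]
p ∨ ((q ∨ q) → p) = ½ ∨ True = True
p ↔ (p ∨ ((q ∨ q) → p)) = ½ ↔ True = ½

½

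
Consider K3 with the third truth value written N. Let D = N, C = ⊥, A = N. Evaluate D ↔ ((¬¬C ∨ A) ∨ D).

¬C = ¬⊥ = ⊤
¬¬C = ¬⊤ = ⊥
¬¬C ∨ A = ⊥ ∨ N = N
(¬¬C ∨ A) ∨ D = N ∨ N = N
D ↔ ((¬¬C ∨ A) ∨ D) = N ↔ N = N

N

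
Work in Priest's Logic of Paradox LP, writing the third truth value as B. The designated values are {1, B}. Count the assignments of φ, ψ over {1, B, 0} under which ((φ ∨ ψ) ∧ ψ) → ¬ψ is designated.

Of the 9 assignments, 6 give a value in {1, B}.

6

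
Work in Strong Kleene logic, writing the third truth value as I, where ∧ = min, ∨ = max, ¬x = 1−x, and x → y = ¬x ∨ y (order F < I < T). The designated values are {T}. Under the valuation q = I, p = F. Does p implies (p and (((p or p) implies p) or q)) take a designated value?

Yes

p or p = F or F = F
(p or p) implies p = F implies F = T
((p or p) implies p) or q = T or I = T
p and (((p or p) implies p) or q) = F and T = F
p implies (p and (((p or p) implies p) or q)) = F implies F = T
T ∈ {T}.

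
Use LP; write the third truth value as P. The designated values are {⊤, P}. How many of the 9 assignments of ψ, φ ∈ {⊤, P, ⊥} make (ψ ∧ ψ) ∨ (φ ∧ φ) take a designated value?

Of the 9 assignments, 8 give a value in {⊤, P}.

8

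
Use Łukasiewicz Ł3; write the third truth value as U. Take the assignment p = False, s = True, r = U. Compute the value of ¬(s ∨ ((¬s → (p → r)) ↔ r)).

¬s = ¬True = False
p → r = False → U = True
¬s → (p → r) = False → True = True
(¬s → (p → r)) ↔ r = True ↔ U = U
s ∨ ((¬s → (p → r)) ↔ r) = True ∨ U = True
¬(s ∨ ((¬s → (p → r)) ↔ r)) = ¬True = False

False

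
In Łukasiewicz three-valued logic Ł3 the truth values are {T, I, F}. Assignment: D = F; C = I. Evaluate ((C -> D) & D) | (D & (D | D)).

C -> D = I -> F = I  [min(1, 1−½+0)]
(C -> D) & D = I & F = F
D | D = F | F = F
D & (D | D) = F & F = F
((C -> D) & D) | (D & (D | D)) = F | F = F

F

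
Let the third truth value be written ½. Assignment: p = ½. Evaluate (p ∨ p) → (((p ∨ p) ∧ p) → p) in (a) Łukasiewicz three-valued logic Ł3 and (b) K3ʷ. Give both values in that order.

T; ½

In Łukasiewicz three-valued logic Ł3: p ∨ p = ½ ∨ ½ = ½
p ∨ p = ½ ∨ ½ = ½
(p ∨ p) ∧ p = ½ ∧ ½ = ½
((p ∨ p) ∧ p) → p = ½ → ½ = T  [min(1, 1−½+½)]
(p ∨ p) → (((p ∨ p) ∧ p) → p) = ½ → T = T
In K3ʷ: p ∨ p = ½ ∨ ½ = ½
p ∨ p = ½ ∨ ½ = ½
(p ∨ p) ∧ p = ½ ∧ ½ = ½
((p ∨ p) ∧ p) → p = ½ → ½ = ½  [any arg is the third value ⇒ result is the third value]
(p ∨ p) → (((p ∨ p) ∧ p) → p) = ½ → ½ = ½
They differ because Łukasiewicz three-valued logic Ł3 and K3ʷ treat ½ differently under the binary connectives.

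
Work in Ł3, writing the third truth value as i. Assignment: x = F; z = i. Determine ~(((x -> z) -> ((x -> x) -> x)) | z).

i

x -> z = F -> i = T
x -> x = F -> F = T
(x -> x) -> x = T -> F = F
(x -> z) -> ((x -> x) -> x) = T -> F = F
((x -> z) -> ((x -> x) -> x)) | z = F | i = i
~(((x -> z) -> ((x -> x) -> x)) | z) = ~i = i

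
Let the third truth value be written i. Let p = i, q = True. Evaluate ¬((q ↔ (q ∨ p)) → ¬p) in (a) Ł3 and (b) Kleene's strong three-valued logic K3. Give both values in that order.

i; i

In Ł3: q ∨ p = True ∨ i = True
q ↔ (q ∨ p) = True ↔ True = True
¬p = ¬i = i
(q ↔ (q ∨ p)) → ¬p = True → i = i  [min(1, 1−1+½)]
¬((q ↔ (q ∨ p)) → ¬p) = ¬i = i
In Kleene's strong three-valued logic K3: q ∨ p = True ∨ i = True
q ↔ (q ∨ p) = True ↔ True = True
¬p = ¬i = i
(q ↔ (q ∨ p)) → ¬p = True → i = i  [¬True ∨ i]
¬((q ↔ (q ∨ p)) → ¬p) = ¬i = i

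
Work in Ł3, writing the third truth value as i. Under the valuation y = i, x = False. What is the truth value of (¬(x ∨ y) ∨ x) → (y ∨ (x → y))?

True

x ∨ y = False ∨ i = i
¬(x ∨ y) = ¬i = i
¬(x ∨ y) ∨ x = i ∨ False = i
x → y = False → i = True  [min(1, 1−0+½)]
y ∨ (x → y) = i ∨ True = True
(¬(x ∨ y) ∨ x) → (y ∨ (x → y)) = i → True = True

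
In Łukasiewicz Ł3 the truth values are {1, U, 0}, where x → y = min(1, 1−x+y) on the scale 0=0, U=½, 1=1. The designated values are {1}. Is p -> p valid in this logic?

Every assignment of p over {1, U, 0} gives a value in {1}.
In particular, with p=U: p -> p = 1.

Yes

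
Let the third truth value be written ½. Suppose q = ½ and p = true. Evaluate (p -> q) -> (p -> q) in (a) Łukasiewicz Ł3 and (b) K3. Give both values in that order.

In Łukasiewicz Ł3: p -> q = true -> ½ = ½  [min(1, 1−1+½)]
p -> q = true -> ½ = ½
(p -> q) -> (p -> q) = ½ -> ½ = true
In K3: p -> q = true -> ½ = ½  [~true | ½]
p -> q = true -> ½ = ½
(p -> q) -> (p -> q) = ½ -> ½ = ½
They differ because Łukasiewicz Ł3 and K3 treat ½ differently under implication.

true; ½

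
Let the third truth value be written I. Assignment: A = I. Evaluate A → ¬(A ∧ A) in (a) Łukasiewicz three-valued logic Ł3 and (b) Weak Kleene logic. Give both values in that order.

In Łukasiewicz three-valued logic Ł3: A ∧ A = I ∧ I = I
¬(A ∧ A) = ¬I = I
A → ¬(A ∧ A) = I → I = 1
In Weak Kleene logic: A ∧ A = I ∧ I = I
¬(A ∧ A) = ¬I = I
A → ¬(A ∧ A) = I → I = I  [any arg is the third value ⇒ result is the third value]
They differ because Łukasiewicz three-valued logic Ł3 and Weak Kleene logic treat I differently under the binary connectives.

1; I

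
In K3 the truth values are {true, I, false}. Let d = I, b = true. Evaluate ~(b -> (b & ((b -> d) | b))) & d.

b -> d = true -> I = I  [~true | I]
(b -> d) | b = I | true = true
b & ((b -> d) | b) = true & true = true
b -> (b & ((b -> d) | b)) = true -> true = true
~(b -> (b & ((b -> d) | b))) = ~true = false
~(b -> (b & ((b -> d) | b))) & d = false & I = false

false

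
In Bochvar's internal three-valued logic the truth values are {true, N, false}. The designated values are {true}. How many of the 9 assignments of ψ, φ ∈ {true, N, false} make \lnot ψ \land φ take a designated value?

1

Designated under: (ψ=false, φ=true).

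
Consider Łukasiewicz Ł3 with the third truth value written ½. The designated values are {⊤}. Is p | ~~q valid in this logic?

Countermodel: p=½, q=½ gives ½, which is not designated.

No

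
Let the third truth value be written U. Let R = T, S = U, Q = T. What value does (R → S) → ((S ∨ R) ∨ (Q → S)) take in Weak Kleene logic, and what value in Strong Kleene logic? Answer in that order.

U; T

In Weak Kleene logic: R → S = T → U = U
S ∨ R = U ∨ T = U
Q → S = T → U = U
(S ∨ R) ∨ (Q → S) = U ∨ U = U
(R → S) → ((S ∨ R) ∨ (Q → S)) = U → U = U
In Strong Kleene logic: R → S = T → U = U  [¬T ∨ U]
S ∨ R = U ∨ T = T
Q → S = T → U = U
(S ∨ R) ∨ (Q → S) = T ∨ U = T
(R → S) → ((S ∨ R) ∨ (Q → S)) = U → T = T
They differ because Weak Kleene logic and Strong Kleene logic treat U differently under the binary connectives.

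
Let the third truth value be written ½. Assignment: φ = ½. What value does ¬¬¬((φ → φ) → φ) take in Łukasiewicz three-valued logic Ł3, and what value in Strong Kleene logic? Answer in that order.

½; ½

In Łukasiewicz three-valued logic Ł3: φ → φ = ½ → ½ = 1
(φ → φ) → φ = 1 → ½ = ½
¬((φ → φ) → φ) = ¬½ = ½
¬¬((φ → φ) → φ) = ¬½ = ½
¬¬¬((φ → φ) → φ) = ¬½ = ½
In Strong Kleene logic: φ → φ = ½ → ½ = ½  [¬½ ∨ ½]
(φ → φ) → φ = ½ → ½ = ½
¬((φ → φ) → φ) = ¬½ = ½
¬¬((φ → φ) → φ) = ¬½ = ½
¬¬¬((φ → φ) → φ) = ¬½ = ½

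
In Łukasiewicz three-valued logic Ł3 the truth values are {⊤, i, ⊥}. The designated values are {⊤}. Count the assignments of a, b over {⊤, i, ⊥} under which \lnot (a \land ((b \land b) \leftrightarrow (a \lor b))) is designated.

4

Designated under: (a=⊤, b=⊥); (a=⊥, b=⊤); (a=⊥, b=i); (a=⊥, b=⊥).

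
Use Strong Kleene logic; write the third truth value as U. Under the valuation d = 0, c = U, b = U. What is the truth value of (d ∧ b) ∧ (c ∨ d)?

d ∧ b = 0 ∧ U = 0
c ∨ d = U ∨ 0 = U
(d ∧ b) ∧ (c ∨ d) = 0 ∧ U = 0

0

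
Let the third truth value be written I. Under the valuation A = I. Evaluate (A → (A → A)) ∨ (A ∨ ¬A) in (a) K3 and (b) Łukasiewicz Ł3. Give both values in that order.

In K3: A → A = I → I = I  [¬I ∨ I]
A → (A → A) = I → I = I
¬A = ¬I = I
A ∨ ¬A = I ∨ I = I
(A → (A → A)) ∨ (A ∨ ¬A) = I ∨ I = I
In Łukasiewicz Ł3: A → A = I → I = T
A → (A → A) = I → T = T
¬A = ¬I = I
A ∨ ¬A = I ∨ I = I
(A → (A → A)) ∨ (A ∨ ¬A) = T ∨ I = T
They differ because K3 and Łukasiewicz Ł3 treat I differently under implication.

I; T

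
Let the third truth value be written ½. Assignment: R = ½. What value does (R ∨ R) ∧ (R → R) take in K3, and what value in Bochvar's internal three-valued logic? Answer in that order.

In K3: R ∨ R = ½ ∨ ½ = ½
R → R = ½ → ½ = ½
(R ∨ R) ∧ (R → R) = ½ ∧ ½ = ½
In Bochvar's internal three-valued logic: R ∨ R = ½ ∨ ½ = ½
R → R = ½ → ½ = ½  [any arg is the third value ⇒ result is the third value]
(R ∨ R) ∧ (R → R) = ½ ∧ ½ = ½

½; ½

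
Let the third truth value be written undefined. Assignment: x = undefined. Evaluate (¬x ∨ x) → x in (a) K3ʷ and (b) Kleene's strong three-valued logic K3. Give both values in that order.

undefined; undefined

In K3ʷ: ¬x = ¬undefined = undefined
¬x ∨ x = undefined ∨ undefined = undefined
(¬x ∨ x) → x = undefined → undefined = undefined  [any arg is the third value ⇒ result is the third value]
In Kleene's strong three-valued logic K3: ¬x = ¬undefined = undefined
¬x ∨ x = undefined ∨ undefined = undefined
(¬x ∨ x) → x = undefined → undefined = undefined  [¬undefined ∨ undefined]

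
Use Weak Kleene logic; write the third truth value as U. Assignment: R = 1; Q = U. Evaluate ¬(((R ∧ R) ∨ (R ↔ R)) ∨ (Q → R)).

U

R ∧ R = 1 ∧ 1 = 1
R ↔ R = 1 ↔ 1 = 1
(R ∧ R) ∨ (R ↔ R) = 1 ∨ 1 = 1
Q → R = U → 1 = U
((R ∧ R) ∨ (R ↔ R)) ∨ (Q → R) = 1 ∨ U = U
¬(((R ∧ R) ∨ (R ↔ R)) ∨ (Q → R)) = ¬U = U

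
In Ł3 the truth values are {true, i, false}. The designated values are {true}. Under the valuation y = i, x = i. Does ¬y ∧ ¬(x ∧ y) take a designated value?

No

¬y = ¬i = i
x ∧ y = i ∧ i = i
¬(x ∧ y) = ¬i = i
¬y ∧ ¬(x ∧ y) = i ∧ i = i
i ∉ {true}.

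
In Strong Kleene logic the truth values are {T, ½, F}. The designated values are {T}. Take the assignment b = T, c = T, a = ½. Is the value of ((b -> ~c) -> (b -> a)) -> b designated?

Yes

~c = ~T = F
b -> ~c = T -> F = F
b -> a = T -> ½ = ½  [~T | ½]
(b -> ~c) -> (b -> a) = F -> ½ = T
((b -> ~c) -> (b -> a)) -> b = T -> T = T
T ∈ {T}.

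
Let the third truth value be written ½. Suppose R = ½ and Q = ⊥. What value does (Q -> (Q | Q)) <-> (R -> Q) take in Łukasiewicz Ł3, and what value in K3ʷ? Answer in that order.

½; ½

In Łukasiewicz Ł3: Q | Q = ⊥ | ⊥ = ⊥
Q -> (Q | Q) = ⊥ -> ⊥ = ⊤
R -> Q = ½ -> ⊥ = ½  [min(1, 1−½+0)]
(Q -> (Q | Q)) <-> (R -> Q) = ⊤ <-> ½ = ½
In K3ʷ: Q | Q = ⊥ | ⊥ = ⊥
Q -> (Q | Q) = ⊥ -> ⊥ = ⊤
R -> Q = ½ -> ⊥ = ½
(Q -> (Q | Q)) <-> (R -> Q) = ⊤ <-> ½ = ½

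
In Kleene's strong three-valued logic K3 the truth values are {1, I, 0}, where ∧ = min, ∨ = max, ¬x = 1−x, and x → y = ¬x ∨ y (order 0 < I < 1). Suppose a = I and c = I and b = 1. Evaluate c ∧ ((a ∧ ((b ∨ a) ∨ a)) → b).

b ∨ a = 1 ∨ I = 1
(b ∨ a) ∨ a = 1 ∨ I = 1
a ∧ ((b ∨ a) ∨ a) = I ∧ 1 = I
(a ∧ ((b ∨ a) ∨ a)) → b = I → 1 = 1  [¬I ∨ 1]
c ∧ ((a ∧ ((b ∨ a) ∨ a)) → b) = I ∧ 1 = I

I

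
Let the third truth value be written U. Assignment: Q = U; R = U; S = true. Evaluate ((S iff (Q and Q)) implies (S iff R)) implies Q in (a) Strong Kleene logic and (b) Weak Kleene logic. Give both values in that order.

In Strong Kleene logic: Q and Q = U and U = U
S iff (Q and Q) = true iff U = U
S iff R = true iff U = U
(S iff (Q and Q)) implies (S iff R) = U implies U = U
((S iff (Q and Q)) implies (S iff R)) implies Q = U implies U = U
In Weak Kleene logic: Q and Q = U and U = U
S iff (Q and Q) = true iff U = U
S iff R = true iff U = U
(S iff (Q and Q)) implies (S iff R) = U implies U = U  [any arg is the third value ⇒ result is the third value]
((S iff (Q and Q)) implies (S iff R)) implies Q = U implies U = U

U; U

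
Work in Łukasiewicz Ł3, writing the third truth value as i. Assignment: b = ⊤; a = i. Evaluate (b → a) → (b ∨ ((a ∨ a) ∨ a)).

⊤

b → a = ⊤ → i = i  [min(1, 1−1+½)]
a ∨ a = i ∨ i = i
(a ∨ a) ∨ a = i ∨ i = i
b ∨ ((a ∨ a) ∨ a) = ⊤ ∨ i = ⊤
(b → a) → (b ∨ ((a ∨ a) ∨ a)) = i → ⊤ = ⊤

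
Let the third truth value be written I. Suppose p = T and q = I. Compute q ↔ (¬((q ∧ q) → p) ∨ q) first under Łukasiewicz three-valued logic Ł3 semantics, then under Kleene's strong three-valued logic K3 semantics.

T; I

In Łukasiewicz three-valued logic Ł3: q ∧ q = I ∧ I = I
(q ∧ q) → p = I → T = T  [min(1, 1−½+1)]
¬((q ∧ q) → p) = ¬T = F
¬((q ∧ q) → p) ∨ q = F ∨ I = I
q ↔ (¬((q ∧ q) → p) ∨ q) = I ↔ I = T
In Kleene's strong three-valued logic K3: q ∧ q = I ∧ I = I
(q ∧ q) → p = I → T = T  [¬I ∨ T]
¬((q ∧ q) → p) = ¬T = F
¬((q ∧ q) → p) ∨ q = F ∨ I = I
q ↔ (¬((q ∧ q) → p) ∨ q) = I ↔ I = I
They differ because Łukasiewicz three-valued logic Ł3 and Kleene's strong three-valued logic K3 treat I differently under implication.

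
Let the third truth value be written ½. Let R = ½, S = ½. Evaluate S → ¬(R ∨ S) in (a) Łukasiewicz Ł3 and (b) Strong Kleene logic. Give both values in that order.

In Łukasiewicz Ł3: R ∨ S = ½ ∨ ½ = ½
¬(R ∨ S) = ¬½ = ½
S → ¬(R ∨ S) = ½ → ½ = true  [min(1, 1−½+½)]
In Strong Kleene logic: R ∨ S = ½ ∨ ½ = ½
¬(R ∨ S) = ¬½ = ½
S → ¬(R ∨ S) = ½ → ½ = ½  [¬½ ∨ ½]
They differ because Łukasiewicz Ł3 and Strong Kleene logic treat ½ differently under implication.

true; ½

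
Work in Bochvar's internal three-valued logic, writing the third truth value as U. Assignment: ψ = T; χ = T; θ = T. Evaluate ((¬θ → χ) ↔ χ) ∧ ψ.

¬θ = ¬T = F
¬θ → χ = F → T = T
(¬θ → χ) ↔ χ = T ↔ T = T
((¬θ → χ) ↔ χ) ∧ ψ = T ∧ T = T

T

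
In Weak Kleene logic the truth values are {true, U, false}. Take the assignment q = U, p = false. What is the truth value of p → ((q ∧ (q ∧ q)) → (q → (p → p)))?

q ∧ q = U ∧ U = U
q ∧ (q ∧ q) = U ∧ U = U
p → p = false → false = true
q → (p → p) = U → true = U  [any arg is the third value ⇒ result is the third value]
(q ∧ (q ∧ q)) → (q → (p → p)) = U → U = U
p → ((q ∧ (q ∧ q)) → (q → (p → p))) = false → U = U

U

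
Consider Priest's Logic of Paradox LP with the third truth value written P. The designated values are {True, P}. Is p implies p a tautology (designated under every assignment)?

Every assignment of p over {True, P, False} gives a value in {True, P}.
In particular, with p=P: p implies p = P.

Yes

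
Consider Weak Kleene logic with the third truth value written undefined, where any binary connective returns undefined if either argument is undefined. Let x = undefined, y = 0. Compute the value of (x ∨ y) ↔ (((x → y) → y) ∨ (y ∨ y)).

x ∨ y = undefined ∨ 0 = undefined
x → y = undefined → 0 = undefined  [any arg is the third value ⇒ result is the third value]
(x → y) → y = undefined → 0 = undefined
y ∨ y = 0 ∨ 0 = 0
((x → y) → y) ∨ (y ∨ y) = undefined ∨ 0 = undefined
(x ∨ y) ↔ (((x → y) → y) ∨ (y ∨ y)) = undefined ↔ undefined = undefined

undefined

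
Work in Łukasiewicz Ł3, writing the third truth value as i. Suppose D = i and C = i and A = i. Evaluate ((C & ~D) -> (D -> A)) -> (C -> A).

1

~D = ~i = i
C & ~D = i & i = i
D -> A = i -> i = 1  [min(1, 1−½+½)]
(C & ~D) -> (D -> A) = i -> 1 = 1
C -> A = i -> i = 1
((C & ~D) -> (D -> A)) -> (C -> A) = 1 -> 1 = 1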